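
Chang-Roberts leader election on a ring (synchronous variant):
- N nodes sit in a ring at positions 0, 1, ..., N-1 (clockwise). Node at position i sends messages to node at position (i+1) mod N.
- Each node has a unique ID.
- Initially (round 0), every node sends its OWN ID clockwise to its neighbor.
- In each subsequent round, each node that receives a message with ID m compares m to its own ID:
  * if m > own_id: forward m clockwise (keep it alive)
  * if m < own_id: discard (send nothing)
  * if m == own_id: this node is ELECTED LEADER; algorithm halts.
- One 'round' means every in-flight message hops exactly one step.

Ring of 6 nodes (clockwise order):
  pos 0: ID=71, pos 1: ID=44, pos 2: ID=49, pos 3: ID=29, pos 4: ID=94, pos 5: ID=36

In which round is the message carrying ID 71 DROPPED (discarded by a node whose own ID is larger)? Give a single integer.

Round 1: pos1(id44) recv 71: fwd; pos2(id49) recv 44: drop; pos3(id29) recv 49: fwd; pos4(id94) recv 29: drop; pos5(id36) recv 94: fwd; pos0(id71) recv 36: drop
Round 2: pos2(id49) recv 71: fwd; pos4(id94) recv 49: drop; pos0(id71) recv 94: fwd
Round 3: pos3(id29) recv 71: fwd; pos1(id44) recv 94: fwd
Round 4: pos4(id94) recv 71: drop; pos2(id49) recv 94: fwd
Round 5: pos3(id29) recv 94: fwd
Round 6: pos4(id94) recv 94: ELECTED
Message ID 71 originates at pos 0; dropped at pos 4 in round 4

Answer: 4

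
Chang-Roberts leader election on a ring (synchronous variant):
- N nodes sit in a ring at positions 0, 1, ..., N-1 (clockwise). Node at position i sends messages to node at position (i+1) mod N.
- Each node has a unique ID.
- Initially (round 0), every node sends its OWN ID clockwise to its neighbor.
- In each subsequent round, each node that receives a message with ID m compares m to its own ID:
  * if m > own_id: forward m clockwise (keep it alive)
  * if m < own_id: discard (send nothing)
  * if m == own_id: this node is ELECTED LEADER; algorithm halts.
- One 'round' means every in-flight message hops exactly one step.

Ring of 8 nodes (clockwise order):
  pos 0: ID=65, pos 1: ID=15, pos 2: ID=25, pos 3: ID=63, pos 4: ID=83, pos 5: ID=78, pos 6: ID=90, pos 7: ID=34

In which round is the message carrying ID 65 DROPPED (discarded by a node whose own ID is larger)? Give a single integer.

Answer: 4

Derivation:
Round 1: pos1(id15) recv 65: fwd; pos2(id25) recv 15: drop; pos3(id63) recv 25: drop; pos4(id83) recv 63: drop; pos5(id78) recv 83: fwd; pos6(id90) recv 78: drop; pos7(id34) recv 90: fwd; pos0(id65) recv 34: drop
Round 2: pos2(id25) recv 65: fwd; pos6(id90) recv 83: drop; pos0(id65) recv 90: fwd
Round 3: pos3(id63) recv 65: fwd; pos1(id15) recv 90: fwd
Round 4: pos4(id83) recv 65: drop; pos2(id25) recv 90: fwd
Round 5: pos3(id63) recv 90: fwd
Round 6: pos4(id83) recv 90: fwd
Round 7: pos5(id78) recv 90: fwd
Round 8: pos6(id90) recv 90: ELECTED
Message ID 65 originates at pos 0; dropped at pos 4 in round 4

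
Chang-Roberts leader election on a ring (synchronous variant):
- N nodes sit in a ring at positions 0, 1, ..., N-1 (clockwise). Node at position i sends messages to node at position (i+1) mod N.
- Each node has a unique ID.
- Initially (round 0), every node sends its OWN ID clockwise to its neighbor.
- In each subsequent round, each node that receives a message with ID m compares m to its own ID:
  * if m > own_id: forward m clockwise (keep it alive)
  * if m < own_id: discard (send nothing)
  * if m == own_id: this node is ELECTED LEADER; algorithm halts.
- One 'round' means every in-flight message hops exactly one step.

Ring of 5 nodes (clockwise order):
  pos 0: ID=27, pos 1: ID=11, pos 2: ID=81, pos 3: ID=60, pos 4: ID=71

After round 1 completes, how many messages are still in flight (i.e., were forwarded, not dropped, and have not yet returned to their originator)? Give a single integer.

Round 1: pos1(id11) recv 27: fwd; pos2(id81) recv 11: drop; pos3(id60) recv 81: fwd; pos4(id71) recv 60: drop; pos0(id27) recv 71: fwd
After round 1: 3 messages still in flight

Answer: 3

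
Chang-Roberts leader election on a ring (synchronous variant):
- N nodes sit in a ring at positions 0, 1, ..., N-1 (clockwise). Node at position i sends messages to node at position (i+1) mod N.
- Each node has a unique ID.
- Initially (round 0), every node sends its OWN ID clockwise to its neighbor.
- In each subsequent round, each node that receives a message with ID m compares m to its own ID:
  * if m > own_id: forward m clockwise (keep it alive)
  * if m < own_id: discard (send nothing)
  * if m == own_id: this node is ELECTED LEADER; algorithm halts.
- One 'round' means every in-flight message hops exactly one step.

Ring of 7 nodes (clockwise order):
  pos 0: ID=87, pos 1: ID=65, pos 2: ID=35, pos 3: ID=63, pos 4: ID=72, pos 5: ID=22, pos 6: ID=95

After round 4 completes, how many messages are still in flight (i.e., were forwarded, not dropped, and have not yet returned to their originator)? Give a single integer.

Round 1: pos1(id65) recv 87: fwd; pos2(id35) recv 65: fwd; pos3(id63) recv 35: drop; pos4(id72) recv 63: drop; pos5(id22) recv 72: fwd; pos6(id95) recv 22: drop; pos0(id87) recv 95: fwd
Round 2: pos2(id35) recv 87: fwd; pos3(id63) recv 65: fwd; pos6(id95) recv 72: drop; pos1(id65) recv 95: fwd
Round 3: pos3(id63) recv 87: fwd; pos4(id72) recv 65: drop; pos2(id35) recv 95: fwd
Round 4: pos4(id72) recv 87: fwd; pos3(id63) recv 95: fwd
After round 4: 2 messages still in flight

Answer: 2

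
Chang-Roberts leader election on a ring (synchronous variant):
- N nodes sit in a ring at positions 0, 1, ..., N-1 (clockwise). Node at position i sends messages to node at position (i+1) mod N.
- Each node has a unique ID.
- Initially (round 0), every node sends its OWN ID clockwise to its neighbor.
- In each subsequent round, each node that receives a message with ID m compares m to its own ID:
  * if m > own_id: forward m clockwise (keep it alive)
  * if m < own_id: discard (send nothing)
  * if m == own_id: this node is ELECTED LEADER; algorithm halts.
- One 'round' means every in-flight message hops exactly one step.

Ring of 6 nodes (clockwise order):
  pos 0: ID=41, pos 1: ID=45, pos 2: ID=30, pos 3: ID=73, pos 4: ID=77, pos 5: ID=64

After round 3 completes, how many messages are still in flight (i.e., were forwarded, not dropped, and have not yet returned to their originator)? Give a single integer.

Answer: 2

Derivation:
Round 1: pos1(id45) recv 41: drop; pos2(id30) recv 45: fwd; pos3(id73) recv 30: drop; pos4(id77) recv 73: drop; pos5(id64) recv 77: fwd; pos0(id41) recv 64: fwd
Round 2: pos3(id73) recv 45: drop; pos0(id41) recv 77: fwd; pos1(id45) recv 64: fwd
Round 3: pos1(id45) recv 77: fwd; pos2(id30) recv 64: fwd
After round 3: 2 messages still in flight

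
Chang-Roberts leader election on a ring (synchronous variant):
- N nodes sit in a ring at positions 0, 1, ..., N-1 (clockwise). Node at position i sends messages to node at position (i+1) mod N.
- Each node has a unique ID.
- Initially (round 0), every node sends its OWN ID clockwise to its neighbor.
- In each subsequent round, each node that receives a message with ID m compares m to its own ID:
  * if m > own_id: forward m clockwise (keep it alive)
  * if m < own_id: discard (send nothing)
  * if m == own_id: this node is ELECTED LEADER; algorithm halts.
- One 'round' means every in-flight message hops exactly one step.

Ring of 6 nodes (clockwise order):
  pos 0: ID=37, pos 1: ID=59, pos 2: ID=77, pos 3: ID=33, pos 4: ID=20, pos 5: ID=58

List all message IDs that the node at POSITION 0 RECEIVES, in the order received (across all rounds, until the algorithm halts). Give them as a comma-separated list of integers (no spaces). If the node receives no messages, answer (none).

Answer: 58,77

Derivation:
Round 1: pos1(id59) recv 37: drop; pos2(id77) recv 59: drop; pos3(id33) recv 77: fwd; pos4(id20) recv 33: fwd; pos5(id58) recv 20: drop; pos0(id37) recv 58: fwd
Round 2: pos4(id20) recv 77: fwd; pos5(id58) recv 33: drop; pos1(id59) recv 58: drop
Round 3: pos5(id58) recv 77: fwd
Round 4: pos0(id37) recv 77: fwd
Round 5: pos1(id59) recv 77: fwd
Round 6: pos2(id77) recv 77: ELECTED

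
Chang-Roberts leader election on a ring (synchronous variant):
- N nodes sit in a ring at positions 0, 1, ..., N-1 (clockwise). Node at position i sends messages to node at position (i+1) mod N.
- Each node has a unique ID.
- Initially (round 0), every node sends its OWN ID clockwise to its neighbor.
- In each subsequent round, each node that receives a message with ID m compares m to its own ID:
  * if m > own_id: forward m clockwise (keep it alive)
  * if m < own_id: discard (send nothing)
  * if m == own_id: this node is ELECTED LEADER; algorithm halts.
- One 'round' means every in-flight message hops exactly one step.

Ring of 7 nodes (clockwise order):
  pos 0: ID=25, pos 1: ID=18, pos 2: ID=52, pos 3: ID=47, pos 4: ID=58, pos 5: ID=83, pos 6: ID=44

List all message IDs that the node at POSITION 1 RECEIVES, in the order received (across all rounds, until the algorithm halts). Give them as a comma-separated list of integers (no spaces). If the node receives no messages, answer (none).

Answer: 25,44,83

Derivation:
Round 1: pos1(id18) recv 25: fwd; pos2(id52) recv 18: drop; pos3(id47) recv 52: fwd; pos4(id58) recv 47: drop; pos5(id83) recv 58: drop; pos6(id44) recv 83: fwd; pos0(id25) recv 44: fwd
Round 2: pos2(id52) recv 25: drop; pos4(id58) recv 52: drop; pos0(id25) recv 83: fwd; pos1(id18) recv 44: fwd
Round 3: pos1(id18) recv 83: fwd; pos2(id52) recv 44: drop
Round 4: pos2(id52) recv 83: fwd
Round 5: pos3(id47) recv 83: fwd
Round 6: pos4(id58) recv 83: fwd
Round 7: pos5(id83) recv 83: ELECTED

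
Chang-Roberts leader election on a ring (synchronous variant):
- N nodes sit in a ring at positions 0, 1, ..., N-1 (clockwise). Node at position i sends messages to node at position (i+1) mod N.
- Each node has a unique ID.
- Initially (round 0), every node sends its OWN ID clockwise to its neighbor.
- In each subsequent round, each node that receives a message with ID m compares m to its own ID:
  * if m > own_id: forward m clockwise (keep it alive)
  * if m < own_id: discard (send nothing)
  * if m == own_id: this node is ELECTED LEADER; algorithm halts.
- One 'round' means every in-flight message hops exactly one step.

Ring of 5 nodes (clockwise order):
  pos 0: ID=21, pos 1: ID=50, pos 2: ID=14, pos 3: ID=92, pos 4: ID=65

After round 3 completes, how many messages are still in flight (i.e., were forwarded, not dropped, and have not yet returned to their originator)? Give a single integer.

Answer: 2

Derivation:
Round 1: pos1(id50) recv 21: drop; pos2(id14) recv 50: fwd; pos3(id92) recv 14: drop; pos4(id65) recv 92: fwd; pos0(id21) recv 65: fwd
Round 2: pos3(id92) recv 50: drop; pos0(id21) recv 92: fwd; pos1(id50) recv 65: fwd
Round 3: pos1(id50) recv 92: fwd; pos2(id14) recv 65: fwd
After round 3: 2 messages still in flight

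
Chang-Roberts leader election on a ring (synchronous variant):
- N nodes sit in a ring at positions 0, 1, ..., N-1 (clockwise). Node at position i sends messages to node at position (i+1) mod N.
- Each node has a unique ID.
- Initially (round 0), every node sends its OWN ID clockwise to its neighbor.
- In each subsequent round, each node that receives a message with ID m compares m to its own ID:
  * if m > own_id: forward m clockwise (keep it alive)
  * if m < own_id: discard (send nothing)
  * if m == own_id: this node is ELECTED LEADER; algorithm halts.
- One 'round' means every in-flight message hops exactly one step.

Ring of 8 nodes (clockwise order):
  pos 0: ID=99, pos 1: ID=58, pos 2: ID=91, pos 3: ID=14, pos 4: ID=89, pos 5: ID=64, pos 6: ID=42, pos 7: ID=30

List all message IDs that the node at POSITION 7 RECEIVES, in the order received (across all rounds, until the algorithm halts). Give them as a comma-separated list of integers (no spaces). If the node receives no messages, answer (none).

Answer: 42,64,89,91,99

Derivation:
Round 1: pos1(id58) recv 99: fwd; pos2(id91) recv 58: drop; pos3(id14) recv 91: fwd; pos4(id89) recv 14: drop; pos5(id64) recv 89: fwd; pos6(id42) recv 64: fwd; pos7(id30) recv 42: fwd; pos0(id99) recv 30: drop
Round 2: pos2(id91) recv 99: fwd; pos4(id89) recv 91: fwd; pos6(id42) recv 89: fwd; pos7(id30) recv 64: fwd; pos0(id99) recv 42: drop
Round 3: pos3(id14) recv 99: fwd; pos5(id64) recv 91: fwd; pos7(id30) recv 89: fwd; pos0(id99) recv 64: drop
Round 4: pos4(id89) recv 99: fwd; pos6(id42) recv 91: fwd; pos0(id99) recv 89: drop
Round 5: pos5(id64) recv 99: fwd; pos7(id30) recv 91: fwd
Round 6: pos6(id42) recv 99: fwd; pos0(id99) recv 91: drop
Round 7: pos7(id30) recv 99: fwd
Round 8: pos0(id99) recv 99: ELECTED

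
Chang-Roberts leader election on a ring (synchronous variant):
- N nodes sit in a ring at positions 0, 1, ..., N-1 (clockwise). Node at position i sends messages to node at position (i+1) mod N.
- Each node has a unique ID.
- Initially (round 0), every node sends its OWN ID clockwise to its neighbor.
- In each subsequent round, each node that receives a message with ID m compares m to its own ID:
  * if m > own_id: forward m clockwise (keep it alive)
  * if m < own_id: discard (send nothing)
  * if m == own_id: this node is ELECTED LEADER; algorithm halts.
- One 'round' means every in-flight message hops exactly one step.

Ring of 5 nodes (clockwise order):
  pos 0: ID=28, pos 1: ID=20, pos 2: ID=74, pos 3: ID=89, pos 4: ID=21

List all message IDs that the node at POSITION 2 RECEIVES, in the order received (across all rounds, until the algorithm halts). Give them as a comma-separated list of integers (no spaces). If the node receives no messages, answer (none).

Answer: 20,28,89

Derivation:
Round 1: pos1(id20) recv 28: fwd; pos2(id74) recv 20: drop; pos3(id89) recv 74: drop; pos4(id21) recv 89: fwd; pos0(id28) recv 21: drop
Round 2: pos2(id74) recv 28: drop; pos0(id28) recv 89: fwd
Round 3: pos1(id20) recv 89: fwd
Round 4: pos2(id74) recv 89: fwd
Round 5: pos3(id89) recv 89: ELECTED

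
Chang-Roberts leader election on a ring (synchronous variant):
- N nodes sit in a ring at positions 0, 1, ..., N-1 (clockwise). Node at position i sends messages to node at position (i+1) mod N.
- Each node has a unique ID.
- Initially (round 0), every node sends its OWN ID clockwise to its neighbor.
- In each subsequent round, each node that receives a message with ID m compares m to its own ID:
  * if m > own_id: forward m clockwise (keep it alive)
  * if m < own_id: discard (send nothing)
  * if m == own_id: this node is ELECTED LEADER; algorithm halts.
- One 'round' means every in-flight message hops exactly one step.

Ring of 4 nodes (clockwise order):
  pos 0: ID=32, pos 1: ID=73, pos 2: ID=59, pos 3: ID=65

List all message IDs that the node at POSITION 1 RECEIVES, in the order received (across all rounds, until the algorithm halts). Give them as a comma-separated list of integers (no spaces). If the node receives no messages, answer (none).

Answer: 32,65,73

Derivation:
Round 1: pos1(id73) recv 32: drop; pos2(id59) recv 73: fwd; pos3(id65) recv 59: drop; pos0(id32) recv 65: fwd
Round 2: pos3(id65) recv 73: fwd; pos1(id73) recv 65: drop
Round 3: pos0(id32) recv 73: fwd
Round 4: pos1(id73) recv 73: ELECTED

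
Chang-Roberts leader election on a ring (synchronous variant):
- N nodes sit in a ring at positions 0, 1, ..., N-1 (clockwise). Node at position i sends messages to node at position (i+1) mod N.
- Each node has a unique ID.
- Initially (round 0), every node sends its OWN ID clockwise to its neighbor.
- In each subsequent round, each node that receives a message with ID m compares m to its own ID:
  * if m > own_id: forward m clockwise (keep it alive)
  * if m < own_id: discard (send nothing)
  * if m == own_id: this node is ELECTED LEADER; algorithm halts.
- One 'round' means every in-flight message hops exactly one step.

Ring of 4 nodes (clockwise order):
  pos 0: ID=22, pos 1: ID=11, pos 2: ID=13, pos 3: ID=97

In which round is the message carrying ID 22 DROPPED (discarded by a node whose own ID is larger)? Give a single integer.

Answer: 3

Derivation:
Round 1: pos1(id11) recv 22: fwd; pos2(id13) recv 11: drop; pos3(id97) recv 13: drop; pos0(id22) recv 97: fwd
Round 2: pos2(id13) recv 22: fwd; pos1(id11) recv 97: fwd
Round 3: pos3(id97) recv 22: drop; pos2(id13) recv 97: fwd
Round 4: pos3(id97) recv 97: ELECTED
Message ID 22 originates at pos 0; dropped at pos 3 in round 3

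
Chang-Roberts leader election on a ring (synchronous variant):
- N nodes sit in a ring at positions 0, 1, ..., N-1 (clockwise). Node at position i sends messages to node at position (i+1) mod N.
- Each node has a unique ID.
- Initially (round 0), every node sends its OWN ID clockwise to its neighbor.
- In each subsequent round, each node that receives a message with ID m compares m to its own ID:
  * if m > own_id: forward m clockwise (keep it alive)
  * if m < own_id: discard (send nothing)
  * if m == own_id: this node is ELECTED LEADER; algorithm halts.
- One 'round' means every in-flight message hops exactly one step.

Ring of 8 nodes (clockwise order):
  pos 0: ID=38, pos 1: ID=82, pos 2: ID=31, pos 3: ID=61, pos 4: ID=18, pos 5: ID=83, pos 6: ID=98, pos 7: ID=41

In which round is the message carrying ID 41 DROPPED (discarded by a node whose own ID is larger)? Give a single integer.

Round 1: pos1(id82) recv 38: drop; pos2(id31) recv 82: fwd; pos3(id61) recv 31: drop; pos4(id18) recv 61: fwd; pos5(id83) recv 18: drop; pos6(id98) recv 83: drop; pos7(id41) recv 98: fwd; pos0(id38) recv 41: fwd
Round 2: pos3(id61) recv 82: fwd; pos5(id83) recv 61: drop; pos0(id38) recv 98: fwd; pos1(id82) recv 41: drop
Round 3: pos4(id18) recv 82: fwd; pos1(id82) recv 98: fwd
Round 4: pos5(id83) recv 82: drop; pos2(id31) recv 98: fwd
Round 5: pos3(id61) recv 98: fwd
Round 6: pos4(id18) recv 98: fwd
Round 7: pos5(id83) recv 98: fwd
Round 8: pos6(id98) recv 98: ELECTED
Message ID 41 originates at pos 7; dropped at pos 1 in round 2

Answer: 2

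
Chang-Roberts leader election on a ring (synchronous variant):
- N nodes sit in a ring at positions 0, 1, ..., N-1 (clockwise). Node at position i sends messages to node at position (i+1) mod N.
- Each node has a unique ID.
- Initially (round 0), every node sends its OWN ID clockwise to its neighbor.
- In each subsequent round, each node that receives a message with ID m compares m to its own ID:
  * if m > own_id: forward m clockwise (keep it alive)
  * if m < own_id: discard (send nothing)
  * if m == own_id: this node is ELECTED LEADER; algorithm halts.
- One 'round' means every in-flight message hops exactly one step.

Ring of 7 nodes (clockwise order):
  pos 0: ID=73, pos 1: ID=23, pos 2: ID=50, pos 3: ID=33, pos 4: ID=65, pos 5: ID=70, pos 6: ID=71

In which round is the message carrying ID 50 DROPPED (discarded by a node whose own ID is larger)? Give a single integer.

Answer: 2

Derivation:
Round 1: pos1(id23) recv 73: fwd; pos2(id50) recv 23: drop; pos3(id33) recv 50: fwd; pos4(id65) recv 33: drop; pos5(id70) recv 65: drop; pos6(id71) recv 70: drop; pos0(id73) recv 71: drop
Round 2: pos2(id50) recv 73: fwd; pos4(id65) recv 50: drop
Round 3: pos3(id33) recv 73: fwd
Round 4: pos4(id65) recv 73: fwd
Round 5: pos5(id70) recv 73: fwd
Round 6: pos6(id71) recv 73: fwd
Round 7: pos0(id73) recv 73: ELECTED
Message ID 50 originates at pos 2; dropped at pos 4 in round 2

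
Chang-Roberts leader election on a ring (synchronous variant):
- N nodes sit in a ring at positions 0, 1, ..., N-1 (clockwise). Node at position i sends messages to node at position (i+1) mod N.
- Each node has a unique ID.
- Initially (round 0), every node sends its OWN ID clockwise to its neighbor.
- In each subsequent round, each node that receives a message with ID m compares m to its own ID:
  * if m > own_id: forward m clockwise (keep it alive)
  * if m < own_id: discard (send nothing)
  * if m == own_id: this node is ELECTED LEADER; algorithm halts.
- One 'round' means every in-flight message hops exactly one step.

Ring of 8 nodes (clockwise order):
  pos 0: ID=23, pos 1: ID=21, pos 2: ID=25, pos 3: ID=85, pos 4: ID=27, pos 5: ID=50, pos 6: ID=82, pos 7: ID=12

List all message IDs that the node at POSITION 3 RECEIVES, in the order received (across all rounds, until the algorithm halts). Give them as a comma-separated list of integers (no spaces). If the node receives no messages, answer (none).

Answer: 25,82,85

Derivation:
Round 1: pos1(id21) recv 23: fwd; pos2(id25) recv 21: drop; pos3(id85) recv 25: drop; pos4(id27) recv 85: fwd; pos5(id50) recv 27: drop; pos6(id82) recv 50: drop; pos7(id12) recv 82: fwd; pos0(id23) recv 12: drop
Round 2: pos2(id25) recv 23: drop; pos5(id50) recv 85: fwd; pos0(id23) recv 82: fwd
Round 3: pos6(id82) recv 85: fwd; pos1(id21) recv 82: fwd
Round 4: pos7(id12) recv 85: fwd; pos2(id25) recv 82: fwd
Round 5: pos0(id23) recv 85: fwd; pos3(id85) recv 82: drop
Round 6: pos1(id21) recv 85: fwd
Round 7: pos2(id25) recv 85: fwd
Round 8: pos3(id85) recv 85: ELECTED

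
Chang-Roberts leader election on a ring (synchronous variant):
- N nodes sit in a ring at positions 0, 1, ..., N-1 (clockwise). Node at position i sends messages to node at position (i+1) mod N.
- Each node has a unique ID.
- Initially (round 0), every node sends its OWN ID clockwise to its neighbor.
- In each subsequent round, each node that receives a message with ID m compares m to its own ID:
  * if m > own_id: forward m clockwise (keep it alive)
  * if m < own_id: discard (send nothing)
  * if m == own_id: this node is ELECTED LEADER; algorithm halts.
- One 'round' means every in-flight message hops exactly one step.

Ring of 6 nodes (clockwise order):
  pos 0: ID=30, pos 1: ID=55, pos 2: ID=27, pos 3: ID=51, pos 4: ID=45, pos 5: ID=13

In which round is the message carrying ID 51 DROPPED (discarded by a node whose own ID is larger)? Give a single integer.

Answer: 4

Derivation:
Round 1: pos1(id55) recv 30: drop; pos2(id27) recv 55: fwd; pos3(id51) recv 27: drop; pos4(id45) recv 51: fwd; pos5(id13) recv 45: fwd; pos0(id30) recv 13: drop
Round 2: pos3(id51) recv 55: fwd; pos5(id13) recv 51: fwd; pos0(id30) recv 45: fwd
Round 3: pos4(id45) recv 55: fwd; pos0(id30) recv 51: fwd; pos1(id55) recv 45: drop
Round 4: pos5(id13) recv 55: fwd; pos1(id55) recv 51: drop
Round 5: pos0(id30) recv 55: fwd
Round 6: pos1(id55) recv 55: ELECTED
Message ID 51 originates at pos 3; dropped at pos 1 in round 4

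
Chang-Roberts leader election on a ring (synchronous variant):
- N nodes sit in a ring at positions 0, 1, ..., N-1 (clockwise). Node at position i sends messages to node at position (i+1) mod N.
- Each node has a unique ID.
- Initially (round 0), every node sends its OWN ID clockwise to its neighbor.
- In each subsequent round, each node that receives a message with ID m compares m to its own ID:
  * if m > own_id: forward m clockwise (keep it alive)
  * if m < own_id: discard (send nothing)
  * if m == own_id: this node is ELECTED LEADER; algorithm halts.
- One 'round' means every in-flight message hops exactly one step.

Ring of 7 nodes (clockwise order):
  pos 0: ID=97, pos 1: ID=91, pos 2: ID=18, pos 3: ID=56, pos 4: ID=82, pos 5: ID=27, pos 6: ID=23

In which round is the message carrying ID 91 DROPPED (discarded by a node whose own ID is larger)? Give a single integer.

Answer: 6

Derivation:
Round 1: pos1(id91) recv 97: fwd; pos2(id18) recv 91: fwd; pos3(id56) recv 18: drop; pos4(id82) recv 56: drop; pos5(id27) recv 82: fwd; pos6(id23) recv 27: fwd; pos0(id97) recv 23: drop
Round 2: pos2(id18) recv 97: fwd; pos3(id56) recv 91: fwd; pos6(id23) recv 82: fwd; pos0(id97) recv 27: drop
Round 3: pos3(id56) recv 97: fwd; pos4(id82) recv 91: fwd; pos0(id97) recv 82: drop
Round 4: pos4(id82) recv 97: fwd; pos5(id27) recv 91: fwd
Round 5: pos5(id27) recv 97: fwd; pos6(id23) recv 91: fwd
Round 6: pos6(id23) recv 97: fwd; pos0(id97) recv 91: drop
Round 7: pos0(id97) recv 97: ELECTED
Message ID 91 originates at pos 1; dropped at pos 0 in round 6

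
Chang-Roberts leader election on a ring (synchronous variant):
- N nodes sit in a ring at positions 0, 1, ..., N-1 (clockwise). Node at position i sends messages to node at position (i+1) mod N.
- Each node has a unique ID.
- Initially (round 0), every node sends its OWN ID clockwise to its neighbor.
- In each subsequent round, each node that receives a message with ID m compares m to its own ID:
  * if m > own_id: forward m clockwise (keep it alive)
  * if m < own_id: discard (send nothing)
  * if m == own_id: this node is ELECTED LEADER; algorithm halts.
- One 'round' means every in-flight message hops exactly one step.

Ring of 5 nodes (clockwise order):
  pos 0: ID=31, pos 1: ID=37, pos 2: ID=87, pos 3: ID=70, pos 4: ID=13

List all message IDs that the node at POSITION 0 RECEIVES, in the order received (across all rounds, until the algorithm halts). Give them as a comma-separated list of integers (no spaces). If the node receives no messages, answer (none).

Answer: 13,70,87

Derivation:
Round 1: pos1(id37) recv 31: drop; pos2(id87) recv 37: drop; pos3(id70) recv 87: fwd; pos4(id13) recv 70: fwd; pos0(id31) recv 13: drop
Round 2: pos4(id13) recv 87: fwd; pos0(id31) recv 70: fwd
Round 3: pos0(id31) recv 87: fwd; pos1(id37) recv 70: fwd
Round 4: pos1(id37) recv 87: fwd; pos2(id87) recv 70: drop
Round 5: pos2(id87) recv 87: ELECTED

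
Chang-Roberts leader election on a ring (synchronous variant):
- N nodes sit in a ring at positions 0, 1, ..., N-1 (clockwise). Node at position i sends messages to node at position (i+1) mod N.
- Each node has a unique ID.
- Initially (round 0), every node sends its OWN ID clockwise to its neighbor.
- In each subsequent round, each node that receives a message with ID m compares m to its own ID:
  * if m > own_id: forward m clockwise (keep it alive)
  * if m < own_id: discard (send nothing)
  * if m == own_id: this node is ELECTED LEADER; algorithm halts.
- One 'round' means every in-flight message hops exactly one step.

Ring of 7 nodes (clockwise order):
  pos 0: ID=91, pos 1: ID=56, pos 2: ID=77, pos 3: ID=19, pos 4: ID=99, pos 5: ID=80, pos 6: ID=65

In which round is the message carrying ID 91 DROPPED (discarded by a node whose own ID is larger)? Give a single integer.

Round 1: pos1(id56) recv 91: fwd; pos2(id77) recv 56: drop; pos3(id19) recv 77: fwd; pos4(id99) recv 19: drop; pos5(id80) recv 99: fwd; pos6(id65) recv 80: fwd; pos0(id91) recv 65: drop
Round 2: pos2(id77) recv 91: fwd; pos4(id99) recv 77: drop; pos6(id65) recv 99: fwd; pos0(id91) recv 80: drop
Round 3: pos3(id19) recv 91: fwd; pos0(id91) recv 99: fwd
Round 4: pos4(id99) recv 91: drop; pos1(id56) recv 99: fwd
Round 5: pos2(id77) recv 99: fwd
Round 6: pos3(id19) recv 99: fwd
Round 7: pos4(id99) recv 99: ELECTED
Message ID 91 originates at pos 0; dropped at pos 4 in round 4

Answer: 4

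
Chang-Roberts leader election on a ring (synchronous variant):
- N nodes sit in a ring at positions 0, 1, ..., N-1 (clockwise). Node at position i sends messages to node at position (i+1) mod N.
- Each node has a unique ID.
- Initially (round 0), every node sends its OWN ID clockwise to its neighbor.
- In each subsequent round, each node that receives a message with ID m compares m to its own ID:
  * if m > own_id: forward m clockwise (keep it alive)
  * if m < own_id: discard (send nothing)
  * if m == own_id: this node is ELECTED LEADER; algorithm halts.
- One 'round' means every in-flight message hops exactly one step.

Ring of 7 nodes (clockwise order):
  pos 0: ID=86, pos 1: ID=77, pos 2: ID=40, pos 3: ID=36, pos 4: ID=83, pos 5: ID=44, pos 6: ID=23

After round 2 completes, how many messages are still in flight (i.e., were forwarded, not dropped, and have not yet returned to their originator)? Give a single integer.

Round 1: pos1(id77) recv 86: fwd; pos2(id40) recv 77: fwd; pos3(id36) recv 40: fwd; pos4(id83) recv 36: drop; pos5(id44) recv 83: fwd; pos6(id23) recv 44: fwd; pos0(id86) recv 23: drop
Round 2: pos2(id40) recv 86: fwd; pos3(id36) recv 77: fwd; pos4(id83) recv 40: drop; pos6(id23) recv 83: fwd; pos0(id86) recv 44: drop
After round 2: 3 messages still in flight

Answer: 3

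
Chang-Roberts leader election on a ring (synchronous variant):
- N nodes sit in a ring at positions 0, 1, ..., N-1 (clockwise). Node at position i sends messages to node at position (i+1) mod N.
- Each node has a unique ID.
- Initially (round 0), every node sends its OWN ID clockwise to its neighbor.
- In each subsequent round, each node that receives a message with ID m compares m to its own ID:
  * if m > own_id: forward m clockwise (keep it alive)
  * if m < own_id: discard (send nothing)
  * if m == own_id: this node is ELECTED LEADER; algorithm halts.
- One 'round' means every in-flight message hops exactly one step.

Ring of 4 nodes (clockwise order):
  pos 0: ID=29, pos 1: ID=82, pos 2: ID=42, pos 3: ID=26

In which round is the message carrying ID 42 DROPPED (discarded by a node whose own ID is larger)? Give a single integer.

Round 1: pos1(id82) recv 29: drop; pos2(id42) recv 82: fwd; pos3(id26) recv 42: fwd; pos0(id29) recv 26: drop
Round 2: pos3(id26) recv 82: fwd; pos0(id29) recv 42: fwd
Round 3: pos0(id29) recv 82: fwd; pos1(id82) recv 42: drop
Round 4: pos1(id82) recv 82: ELECTED
Message ID 42 originates at pos 2; dropped at pos 1 in round 3

Answer: 3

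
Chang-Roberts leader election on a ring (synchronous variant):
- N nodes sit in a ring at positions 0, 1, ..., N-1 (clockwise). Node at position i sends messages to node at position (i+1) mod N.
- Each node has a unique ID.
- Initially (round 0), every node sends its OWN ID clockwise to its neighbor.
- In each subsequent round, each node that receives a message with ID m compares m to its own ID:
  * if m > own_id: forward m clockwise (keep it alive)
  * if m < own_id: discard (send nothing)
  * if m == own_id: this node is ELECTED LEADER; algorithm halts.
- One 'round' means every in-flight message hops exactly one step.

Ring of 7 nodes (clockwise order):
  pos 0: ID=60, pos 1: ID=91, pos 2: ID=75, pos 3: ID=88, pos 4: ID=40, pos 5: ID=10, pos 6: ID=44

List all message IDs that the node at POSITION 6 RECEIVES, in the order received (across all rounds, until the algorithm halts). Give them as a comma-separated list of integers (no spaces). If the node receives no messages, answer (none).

Round 1: pos1(id91) recv 60: drop; pos2(id75) recv 91: fwd; pos3(id88) recv 75: drop; pos4(id40) recv 88: fwd; pos5(id10) recv 40: fwd; pos6(id44) recv 10: drop; pos0(id60) recv 44: drop
Round 2: pos3(id88) recv 91: fwd; pos5(id10) recv 88: fwd; pos6(id44) recv 40: drop
Round 3: pos4(id40) recv 91: fwd; pos6(id44) recv 88: fwd
Round 4: pos5(id10) recv 91: fwd; pos0(id60) recv 88: fwd
Round 5: pos6(id44) recv 91: fwd; pos1(id91) recv 88: drop
Round 6: pos0(id60) recv 91: fwd
Round 7: pos1(id91) recv 91: ELECTED

Answer: 10,40,88,91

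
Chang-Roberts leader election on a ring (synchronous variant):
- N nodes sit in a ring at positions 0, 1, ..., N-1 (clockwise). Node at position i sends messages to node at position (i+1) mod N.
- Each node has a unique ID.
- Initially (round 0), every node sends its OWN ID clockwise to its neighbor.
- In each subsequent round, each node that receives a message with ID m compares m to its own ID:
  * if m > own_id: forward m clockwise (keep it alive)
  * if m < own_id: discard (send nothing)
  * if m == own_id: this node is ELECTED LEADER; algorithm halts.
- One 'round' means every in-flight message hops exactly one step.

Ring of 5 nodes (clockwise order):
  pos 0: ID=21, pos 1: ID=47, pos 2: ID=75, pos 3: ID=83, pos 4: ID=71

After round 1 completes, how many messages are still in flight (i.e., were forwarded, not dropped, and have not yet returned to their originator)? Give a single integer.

Round 1: pos1(id47) recv 21: drop; pos2(id75) recv 47: drop; pos3(id83) recv 75: drop; pos4(id71) recv 83: fwd; pos0(id21) recv 71: fwd
After round 1: 2 messages still in flight

Answer: 2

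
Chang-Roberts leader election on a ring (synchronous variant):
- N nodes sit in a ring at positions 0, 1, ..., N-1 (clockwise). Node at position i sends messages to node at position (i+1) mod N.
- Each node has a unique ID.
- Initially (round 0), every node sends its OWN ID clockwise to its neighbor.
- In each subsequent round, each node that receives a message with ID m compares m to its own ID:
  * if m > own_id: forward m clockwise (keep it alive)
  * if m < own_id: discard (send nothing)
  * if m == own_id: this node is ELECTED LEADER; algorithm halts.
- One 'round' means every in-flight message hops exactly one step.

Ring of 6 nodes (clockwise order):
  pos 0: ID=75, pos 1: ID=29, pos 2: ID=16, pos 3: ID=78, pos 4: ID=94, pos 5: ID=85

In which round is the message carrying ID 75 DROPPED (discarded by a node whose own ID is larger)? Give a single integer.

Round 1: pos1(id29) recv 75: fwd; pos2(id16) recv 29: fwd; pos3(id78) recv 16: drop; pos4(id94) recv 78: drop; pos5(id85) recv 94: fwd; pos0(id75) recv 85: fwd
Round 2: pos2(id16) recv 75: fwd; pos3(id78) recv 29: drop; pos0(id75) recv 94: fwd; pos1(id29) recv 85: fwd
Round 3: pos3(id78) recv 75: drop; pos1(id29) recv 94: fwd; pos2(id16) recv 85: fwd
Round 4: pos2(id16) recv 94: fwd; pos3(id78) recv 85: fwd
Round 5: pos3(id78) recv 94: fwd; pos4(id94) recv 85: drop
Round 6: pos4(id94) recv 94: ELECTED
Message ID 75 originates at pos 0; dropped at pos 3 in round 3

Answer: 3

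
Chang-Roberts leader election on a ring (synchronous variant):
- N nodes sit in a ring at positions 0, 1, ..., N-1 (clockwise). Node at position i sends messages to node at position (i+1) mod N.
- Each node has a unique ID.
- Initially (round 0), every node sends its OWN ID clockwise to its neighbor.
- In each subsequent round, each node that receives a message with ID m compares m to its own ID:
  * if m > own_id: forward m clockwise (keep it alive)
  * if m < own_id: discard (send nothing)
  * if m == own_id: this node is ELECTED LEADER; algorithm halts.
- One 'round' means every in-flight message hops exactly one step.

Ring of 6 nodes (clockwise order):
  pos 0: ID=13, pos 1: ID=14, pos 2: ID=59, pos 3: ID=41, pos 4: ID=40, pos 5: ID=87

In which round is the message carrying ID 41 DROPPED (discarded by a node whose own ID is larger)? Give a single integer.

Answer: 2

Derivation:
Round 1: pos1(id14) recv 13: drop; pos2(id59) recv 14: drop; pos3(id41) recv 59: fwd; pos4(id40) recv 41: fwd; pos5(id87) recv 40: drop; pos0(id13) recv 87: fwd
Round 2: pos4(id40) recv 59: fwd; pos5(id87) recv 41: drop; pos1(id14) recv 87: fwd
Round 3: pos5(id87) recv 59: drop; pos2(id59) recv 87: fwd
Round 4: pos3(id41) recv 87: fwd
Round 5: pos4(id40) recv 87: fwd
Round 6: pos5(id87) recv 87: ELECTED
Message ID 41 originates at pos 3; dropped at pos 5 in round 2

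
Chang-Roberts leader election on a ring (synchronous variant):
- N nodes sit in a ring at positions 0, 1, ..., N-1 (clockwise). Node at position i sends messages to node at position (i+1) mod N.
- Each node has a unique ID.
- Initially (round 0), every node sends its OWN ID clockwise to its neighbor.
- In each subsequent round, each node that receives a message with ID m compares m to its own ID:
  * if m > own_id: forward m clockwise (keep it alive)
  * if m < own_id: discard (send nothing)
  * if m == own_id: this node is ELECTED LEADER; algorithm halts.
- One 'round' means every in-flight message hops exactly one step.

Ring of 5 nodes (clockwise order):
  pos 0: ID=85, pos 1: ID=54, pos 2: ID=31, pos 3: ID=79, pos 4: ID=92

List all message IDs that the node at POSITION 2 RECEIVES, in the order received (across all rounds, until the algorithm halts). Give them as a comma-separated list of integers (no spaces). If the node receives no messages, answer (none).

Round 1: pos1(id54) recv 85: fwd; pos2(id31) recv 54: fwd; pos3(id79) recv 31: drop; pos4(id92) recv 79: drop; pos0(id85) recv 92: fwd
Round 2: pos2(id31) recv 85: fwd; pos3(id79) recv 54: drop; pos1(id54) recv 92: fwd
Round 3: pos3(id79) recv 85: fwd; pos2(id31) recv 92: fwd
Round 4: pos4(id92) recv 85: drop; pos3(id79) recv 92: fwd
Round 5: pos4(id92) recv 92: ELECTED

Answer: 54,85,92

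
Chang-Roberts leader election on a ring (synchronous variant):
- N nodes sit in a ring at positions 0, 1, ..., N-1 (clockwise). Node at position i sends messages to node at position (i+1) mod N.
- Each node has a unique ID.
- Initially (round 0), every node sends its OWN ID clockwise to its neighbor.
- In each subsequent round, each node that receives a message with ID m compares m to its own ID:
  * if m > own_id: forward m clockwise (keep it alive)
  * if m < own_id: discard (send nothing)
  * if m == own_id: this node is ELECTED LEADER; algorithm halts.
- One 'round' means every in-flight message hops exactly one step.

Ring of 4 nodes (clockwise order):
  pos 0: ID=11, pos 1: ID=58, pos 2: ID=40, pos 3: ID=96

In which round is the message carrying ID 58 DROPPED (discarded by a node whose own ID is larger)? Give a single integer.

Answer: 2

Derivation:
Round 1: pos1(id58) recv 11: drop; pos2(id40) recv 58: fwd; pos3(id96) recv 40: drop; pos0(id11) recv 96: fwd
Round 2: pos3(id96) recv 58: drop; pos1(id58) recv 96: fwd
Round 3: pos2(id40) recv 96: fwd
Round 4: pos3(id96) recv 96: ELECTED
Message ID 58 originates at pos 1; dropped at pos 3 in round 2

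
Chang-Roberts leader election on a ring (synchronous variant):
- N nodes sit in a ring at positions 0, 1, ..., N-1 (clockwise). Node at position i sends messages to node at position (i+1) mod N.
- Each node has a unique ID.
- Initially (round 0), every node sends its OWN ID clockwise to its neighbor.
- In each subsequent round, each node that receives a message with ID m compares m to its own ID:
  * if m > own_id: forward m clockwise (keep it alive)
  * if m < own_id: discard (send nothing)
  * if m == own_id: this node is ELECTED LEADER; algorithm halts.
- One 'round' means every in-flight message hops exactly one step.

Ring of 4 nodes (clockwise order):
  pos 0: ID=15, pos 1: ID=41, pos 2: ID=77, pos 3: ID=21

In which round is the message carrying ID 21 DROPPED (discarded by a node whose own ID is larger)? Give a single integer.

Answer: 2

Derivation:
Round 1: pos1(id41) recv 15: drop; pos2(id77) recv 41: drop; pos3(id21) recv 77: fwd; pos0(id15) recv 21: fwd
Round 2: pos0(id15) recv 77: fwd; pos1(id41) recv 21: drop
Round 3: pos1(id41) recv 77: fwd
Round 4: pos2(id77) recv 77: ELECTED
Message ID 21 originates at pos 3; dropped at pos 1 in round 2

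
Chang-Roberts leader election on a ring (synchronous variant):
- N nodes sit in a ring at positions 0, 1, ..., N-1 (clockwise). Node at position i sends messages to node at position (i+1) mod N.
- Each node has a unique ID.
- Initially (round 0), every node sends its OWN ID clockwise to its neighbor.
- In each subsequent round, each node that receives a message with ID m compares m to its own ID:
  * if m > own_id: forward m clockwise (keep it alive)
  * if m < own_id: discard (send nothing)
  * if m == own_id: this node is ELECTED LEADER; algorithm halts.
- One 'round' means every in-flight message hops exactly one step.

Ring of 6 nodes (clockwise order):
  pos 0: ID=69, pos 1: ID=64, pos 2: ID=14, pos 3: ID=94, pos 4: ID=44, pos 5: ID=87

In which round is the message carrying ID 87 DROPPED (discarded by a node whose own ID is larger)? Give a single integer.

Answer: 4

Derivation:
Round 1: pos1(id64) recv 69: fwd; pos2(id14) recv 64: fwd; pos3(id94) recv 14: drop; pos4(id44) recv 94: fwd; pos5(id87) recv 44: drop; pos0(id69) recv 87: fwd
Round 2: pos2(id14) recv 69: fwd; pos3(id94) recv 64: drop; pos5(id87) recv 94: fwd; pos1(id64) recv 87: fwd
Round 3: pos3(id94) recv 69: drop; pos0(id69) recv 94: fwd; pos2(id14) recv 87: fwd
Round 4: pos1(id64) recv 94: fwd; pos3(id94) recv 87: drop
Round 5: pos2(id14) recv 94: fwd
Round 6: pos3(id94) recv 94: ELECTED
Message ID 87 originates at pos 5; dropped at pos 3 in round 4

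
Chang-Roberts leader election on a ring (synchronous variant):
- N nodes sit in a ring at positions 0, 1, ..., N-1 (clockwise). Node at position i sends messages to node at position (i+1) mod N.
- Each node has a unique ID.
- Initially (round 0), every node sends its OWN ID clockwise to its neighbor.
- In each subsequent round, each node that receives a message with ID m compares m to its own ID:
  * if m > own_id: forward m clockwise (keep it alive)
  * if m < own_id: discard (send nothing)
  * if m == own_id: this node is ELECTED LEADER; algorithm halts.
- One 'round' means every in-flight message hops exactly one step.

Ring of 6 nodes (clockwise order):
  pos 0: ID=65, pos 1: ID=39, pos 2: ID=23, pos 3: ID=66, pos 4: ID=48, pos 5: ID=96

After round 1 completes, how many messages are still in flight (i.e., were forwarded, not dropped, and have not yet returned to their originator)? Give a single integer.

Answer: 4

Derivation:
Round 1: pos1(id39) recv 65: fwd; pos2(id23) recv 39: fwd; pos3(id66) recv 23: drop; pos4(id48) recv 66: fwd; pos5(id96) recv 48: drop; pos0(id65) recv 96: fwd
After round 1: 4 messages still in flight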